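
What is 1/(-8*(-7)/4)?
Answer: 1/14 ≈ 0.071429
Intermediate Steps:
1/(-8*(-7)/4) = 1/(56*(¼)) = 1/14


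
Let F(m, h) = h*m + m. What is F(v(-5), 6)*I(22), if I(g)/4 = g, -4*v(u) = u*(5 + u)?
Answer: 0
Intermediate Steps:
v(u) = -u*(5 + u)/4
F(m, h) = m + h*m
I(g) = 4*g
F(v(-5), 6)*I(22) = ((-¼*(-5)*(5 - 5))*(1 + 6))*(4*22) = (-¼*(-5)*0*7)*88 = (0*7)*88 = 0*88 = 0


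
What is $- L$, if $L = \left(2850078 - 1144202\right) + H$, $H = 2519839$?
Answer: $-4225715$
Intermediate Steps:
$L = 4225715$ ($L = \left(2850078 - 1144202\right) + 2519839 = 1705876 + 2519839 = 4225715$)
$- L = \left(-1\right) 4225715 = -4225715$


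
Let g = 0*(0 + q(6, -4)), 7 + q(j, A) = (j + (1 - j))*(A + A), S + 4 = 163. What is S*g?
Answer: 0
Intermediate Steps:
S = 159 (S = -4 + 163 = 159)
q(j, A) = -7 + 2*A (q(j, A) = -7 + (j + (1 - j))*(A + A) = -7 + 1*(2*A) = -7 + 2*A)
g = 0 (g = 0*(0 + (-7 + 2*(-4))) = 0*(0 + (-7 - 8)) = 0*(0 - 15) = 0*(-15) = 0)
S*g = 159*0 = 0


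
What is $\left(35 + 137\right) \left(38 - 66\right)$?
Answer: $-4816$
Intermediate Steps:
$\left(35 + 137\right) \left(38 - 66\right) = 172 \left(38 - 66\right) = 172 \left(-28\right) = -4816$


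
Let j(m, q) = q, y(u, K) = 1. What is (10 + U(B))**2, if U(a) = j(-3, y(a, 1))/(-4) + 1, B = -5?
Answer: 1849/16 ≈ 115.56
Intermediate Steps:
U(a) = 3/4 (U(a) = 1/(-4) + 1 = 1*(-1/4) + 1 = -1/4 + 1 = 3/4)
(10 + U(B))**2 = (10 + 3/4)**2 = (43/4)**2 = 1849/16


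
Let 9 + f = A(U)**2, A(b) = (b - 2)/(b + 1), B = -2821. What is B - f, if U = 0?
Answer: -2816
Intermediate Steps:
A(b) = (-2 + b)/(1 + b)
f = -5 (f = -9 + ((-2 + 0)/(1 + 0))**2 = -9 + (-2/1)**2 = -9 + (1*(-2))**2 = -9 + (-2)**2 = -9 + 4 = -5)
B - f = -2821 - 1*(-5) = -2821 + 5 = -2816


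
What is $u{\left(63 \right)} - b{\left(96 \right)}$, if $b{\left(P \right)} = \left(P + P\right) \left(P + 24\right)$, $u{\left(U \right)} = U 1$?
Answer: $-22977$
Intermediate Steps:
$u{\left(U \right)} = U$
$b{\left(P \right)} = 2 P \left(24 + P\right)$
$u{\left(63 \right)} - b{\left(96 \right)} = 63 - 2 \cdot 96 \left(24 + 96\right) = 63 - 2 \cdot 96 \cdot 120 = 63 - 23040 = -22977$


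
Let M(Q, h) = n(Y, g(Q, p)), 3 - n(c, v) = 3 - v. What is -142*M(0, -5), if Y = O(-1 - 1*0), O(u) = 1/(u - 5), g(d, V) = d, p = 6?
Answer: 0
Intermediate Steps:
O(u) = 1/(-5 + u)
Y = -⅙ (Y = 1/(-5 + (-1 - 1*0)) = 1/(-5 + (-1 + 0)) = 1/(-5 - 1) = 1/(-6) = -⅙ ≈ -0.16667)
n(c, v) = v (n(c, v) = 3 - (3 - v) = 3 + (-3 + v) = v)
M(Q, h) = Q
-142*M(0, -5) = -142*0 = 0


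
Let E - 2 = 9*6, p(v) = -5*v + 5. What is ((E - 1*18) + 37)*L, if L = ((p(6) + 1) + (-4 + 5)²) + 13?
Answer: -750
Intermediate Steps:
p(v) = 5 - 5*v
E = 56 (E = 2 + 9*6 = 2 + 54 = 56)
L = -10 (L = (((5 - 5*6) + 1) + (-4 + 5)²) + 13 = (((5 - 30) + 1) + 1²) + 13 = ((-25 + 1) + 1) + 13 = (-24 + 1) + 13 = -23 + 13 = -10)
((E - 1*18) + 37)*L = ((56 - 1*18) + 37)*(-10) = ((56 - 18) + 37)*(-10) = (38 + 37)*(-10) = 75*(-10) = -750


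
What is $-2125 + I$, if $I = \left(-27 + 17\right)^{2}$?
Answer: $-2025$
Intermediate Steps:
$I = 100$ ($I = \left(-10\right)^{2} = 100$)
$-2125 + I = -2125 + 100 = -2025$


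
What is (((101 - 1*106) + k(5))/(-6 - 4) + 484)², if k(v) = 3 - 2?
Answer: 5866084/25 ≈ 2.3464e+5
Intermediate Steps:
k(v) = 1
(((101 - 1*106) + k(5))/(-6 - 4) + 484)² = (((101 - 1*106) + 1)/(-6 - 4) + 484)² = (((101 - 106) + 1)/(-10) + 484)² = ((-5 + 1)*(-⅒) + 484)² = (-4*(-⅒) + 484)² = (⅖ + 484)² = (2422/5)² = 5866084/25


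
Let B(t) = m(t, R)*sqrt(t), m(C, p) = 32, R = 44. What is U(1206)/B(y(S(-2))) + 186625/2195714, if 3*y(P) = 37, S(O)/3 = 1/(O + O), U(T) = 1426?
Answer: 186625/2195714 + 713*sqrt(111)/592 ≈ 12.774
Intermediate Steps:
S(O) = 3/(2*O) (S(O) = 3/(O + O) = 3/((2*O)) = 3*(1/(2*O)) = 3/(2*O))
y(P) = 37/3 (y(P) = (1/3)*37 = 37/3)
B(t) = 32*sqrt(t)
U(1206)/B(y(S(-2))) + 186625/2195714 = 1426/((32*sqrt(37/3))) + 186625/2195714 = 1426/((32*(sqrt(111)/3))) + 186625*(1/2195714) = 1426/((32*sqrt(111)/3)) + 186625/2195714 = 1426*(sqrt(111)/1184) + 186625/2195714 = 713*sqrt(111)/592 + 186625/2195714 = 186625/2195714 + 713*sqrt(111)/592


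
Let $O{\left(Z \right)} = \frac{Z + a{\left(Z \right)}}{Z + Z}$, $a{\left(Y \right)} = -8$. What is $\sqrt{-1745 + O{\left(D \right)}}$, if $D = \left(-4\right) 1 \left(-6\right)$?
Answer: $\frac{i \sqrt{15702}}{3} \approx 41.769 i$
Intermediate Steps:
$D = 24$ ($D = \left(-4\right) \left(-6\right) = 24$)
$O{\left(Z \right)} = \frac{-8 + Z}{2 Z}$ ($O{\left(Z \right)} = \frac{Z - 8}{Z + Z} = \frac{-8 + Z}{2 Z}$)
$\sqrt{-1745 + O{\left(D \right)}} = \sqrt{-1745 + \frac{-8 + 24}{2 \cdot 24}} = \sqrt{-1745 + \frac{1}{2} \cdot \frac{1}{24} \cdot 16} = \sqrt{-1745 + \frac{1}{3}} = \sqrt{- \frac{5234}{3}} = \frac{i \sqrt{15702}}{3}$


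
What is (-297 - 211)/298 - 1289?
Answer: -192315/149 ≈ -1290.7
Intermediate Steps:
(-297 - 211)/298 - 1289 = (1/298)*(-508) - 1289 = -254/149 - 1289 = -192315/149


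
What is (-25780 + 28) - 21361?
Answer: -47113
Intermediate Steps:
(-25780 + 28) - 21361 = -25752 - 21361 = -47113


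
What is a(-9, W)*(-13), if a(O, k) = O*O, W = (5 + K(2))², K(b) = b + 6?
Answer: -1053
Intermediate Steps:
K(b) = 6 + b
W = 169 (W = (5 + (6 + 2))² = (5 + 8)² = 13² = 169)
a(O, k) = O²
a(-9, W)*(-13) = (-9)²*(-13) = 81*(-13) = -1053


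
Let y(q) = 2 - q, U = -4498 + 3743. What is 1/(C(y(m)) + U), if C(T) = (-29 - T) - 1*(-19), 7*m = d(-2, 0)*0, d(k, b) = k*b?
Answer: -1/767 ≈ -0.0013038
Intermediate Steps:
d(k, b) = b*k
m = 0 (m = ((0*(-2))*0)/7 = (0*0)/7 = (⅐)*0 = 0)
U = -755
C(T) = -10 - T (C(T) = (-29 - T) + 19 = -10 - T)
1/(C(y(m)) + U) = 1/((-10 - (2 - 1*0)) - 755) = 1/((-10 - (2 + 0)) - 755) = 1/((-10 - 1*2) - 755) = 1/((-10 - 2) - 755) = 1/(-12 - 755) = 1/(-767) = -1/767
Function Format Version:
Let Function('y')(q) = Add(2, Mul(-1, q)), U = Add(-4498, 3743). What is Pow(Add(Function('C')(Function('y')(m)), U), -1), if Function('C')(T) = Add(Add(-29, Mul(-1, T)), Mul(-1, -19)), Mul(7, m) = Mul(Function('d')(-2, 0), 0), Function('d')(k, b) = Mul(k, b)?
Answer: Rational(-1, 767) ≈ -0.0013038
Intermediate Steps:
Function('d')(k, b) = Mul(b, k)
m = 0 (m = Mul(Rational(1, 7), Mul(Mul(0, -2), 0)) = Mul(Rational(1, 7), Mul(0, 0)) = Mul(Rational(1, 7), 0) = 0)
U = -755
Function('C')(T) = Add(-10, Mul(-1, T)) (Function('C')(T) = Add(Add(-29, Mul(-1, T)), 19) = Add(-10, Mul(-1, T)))
Pow(Add(Function('C')(Function('y')(m)), U), -1) = Pow(Add(Add(-10, Mul(-1, Add(2, Mul(-1, 0)))), -755), -1) = Pow(Add(Add(-10, Mul(-1, Add(2, 0))), -755), -1) = Pow(Add(Add(-10, Mul(-1, 2)), -755), -1) = Pow(Add(Add(-10, -2), -755), -1) = Pow(Add(-12, -755), -1) = Pow(-767, -1) = Rational(-1, 767)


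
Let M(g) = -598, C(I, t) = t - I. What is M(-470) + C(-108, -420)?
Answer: -910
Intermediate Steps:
M(-470) + C(-108, -420) = -598 + (-420 - 1*(-108)) = -598 + (-420 + 108) = -598 - 312 = -910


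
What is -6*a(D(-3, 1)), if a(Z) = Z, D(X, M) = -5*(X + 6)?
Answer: 90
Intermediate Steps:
D(X, M) = -30 - 5*X (D(X, M) = -5*(6 + X) = -30 - 5*X)
-6*a(D(-3, 1)) = -6*(-30 - 5*(-3)) = -6*(-30 + 15) = -6*(-15) = 90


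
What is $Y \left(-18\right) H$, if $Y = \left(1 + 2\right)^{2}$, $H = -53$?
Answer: $8586$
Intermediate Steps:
$Y = 9$ ($Y = 3^{2} = 9$)
$Y \left(-18\right) H = 9 \left(-18\right) \left(-53\right) = \left(-162\right) \left(-53\right) = 8586$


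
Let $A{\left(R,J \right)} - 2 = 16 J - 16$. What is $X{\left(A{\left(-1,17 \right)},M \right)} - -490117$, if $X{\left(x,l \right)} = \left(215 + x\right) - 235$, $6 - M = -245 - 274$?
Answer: $490355$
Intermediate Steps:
$A{\left(R,J \right)} = -14 + 16 J$ ($A{\left(R,J \right)} = 2 + \left(16 J - 16\right) = 2 + \left(-16 + 16 J\right) = -14 + 16 J$)
$M = 525$ ($M = 6 - \left(-245 - 274\right) = 6 - -519 = 6 + 519 = 525$)
$X{\left(x,l \right)} = -20 + x$
$X{\left(A{\left(-1,17 \right)},M \right)} - -490117 = \left(-20 + \left(-14 + 16 \cdot 17\right)\right) - -490117 = \left(-20 + \left(-14 + 272\right)\right) + 490117 = \left(-20 + 258\right) + 490117 = 238 + 490117 = 490355$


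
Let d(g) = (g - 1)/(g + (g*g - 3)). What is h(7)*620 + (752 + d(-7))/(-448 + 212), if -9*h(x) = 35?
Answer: -16665890/6903 ≈ -2414.3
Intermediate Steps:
h(x) = -35/9 (h(x) = -1/9*35 = -35/9)
d(g) = (-1 + g)/(-3 + g + g**2) (d(g) = (-1 + g)/(g + (g**2 - 3)) = (-1 + g)/(g + (-3 + g**2)) = (-1 + g)/(-3 + g + g**2))
h(7)*620 + (752 + d(-7))/(-448 + 212) = -35/9*620 + (752 + (-1 - 7)/(-3 - 7 + (-7)**2))/(-448 + 212) = -21700/9 + (752 - 8/(-3 - 7 + 49))/(-236) = -21700/9 + (752 - 8/39)*(-1/236) = -21700/9 + (29320/39)*(-1/236) = -21700/9 - 7330/2301 = -16665890/6903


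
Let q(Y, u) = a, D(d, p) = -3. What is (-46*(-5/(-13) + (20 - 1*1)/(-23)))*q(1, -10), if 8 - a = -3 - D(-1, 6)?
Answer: 2112/13 ≈ 162.46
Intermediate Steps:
a = 8 (a = 8 - (-3 - 1*(-3)) = 8 - (-3 + 3) = 8 - 1*0 = 8 + 0 = 8)
q(Y, u) = 8
(-46*(-5/(-13) + (20 - 1*1)/(-23)))*q(1, -10) = -46*(-5/(-13) + (20 - 1*1)/(-23))*8 = -46*(-5*(-1/13) + (20 - 1)*(-1/23))*8 = -46*(5/13 + 19*(-1/23))*8 = -46*(5/13 - 19/23)*8 = -46*(-132/299)*8 = (264/13)*8 = 2112/13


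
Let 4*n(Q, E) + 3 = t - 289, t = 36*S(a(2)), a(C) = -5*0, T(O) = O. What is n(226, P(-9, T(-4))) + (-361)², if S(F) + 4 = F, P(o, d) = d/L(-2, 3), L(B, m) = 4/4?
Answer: 130212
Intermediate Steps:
L(B, m) = 1 (L(B, m) = 4*(¼) = 1)
P(o, d) = d (P(o, d) = d/1 = d*1 = d)
a(C) = 0
S(F) = -4 + F
t = -144 (t = 36*(-4 + 0) = 36*(-4) = -144)
n(Q, E) = -109 (n(Q, E) = -¾ + (-144 - 289)/4 = -¾ + (¼)*(-433) = -¾ - 433/4 = -109)
n(226, P(-9, T(-4))) + (-361)² = -109 + (-361)² = -109 + 130321 = 130212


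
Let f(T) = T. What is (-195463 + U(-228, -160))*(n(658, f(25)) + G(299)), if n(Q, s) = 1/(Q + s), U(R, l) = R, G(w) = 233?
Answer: -31142265740/683 ≈ -4.5596e+7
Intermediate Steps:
(-195463 + U(-228, -160))*(n(658, f(25)) + G(299)) = (-195463 - 228)*(1/(658 + 25) + 233) = -195691*(1/683 + 233) = -195691*159140/683 = -31142265740/683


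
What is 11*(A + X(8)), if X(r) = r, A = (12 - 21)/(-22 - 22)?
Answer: 361/4 ≈ 90.250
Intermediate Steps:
A = 9/44 (A = -9/(-44) = -9*(-1/44) = 9/44 ≈ 0.20455)
11*(A + X(8)) = 11*(9/44 + 8) = 11*(361/44) = 361/4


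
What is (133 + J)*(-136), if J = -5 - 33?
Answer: -12920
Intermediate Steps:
J = -38
(133 + J)*(-136) = (133 - 38)*(-136) = 95*(-136) = -12920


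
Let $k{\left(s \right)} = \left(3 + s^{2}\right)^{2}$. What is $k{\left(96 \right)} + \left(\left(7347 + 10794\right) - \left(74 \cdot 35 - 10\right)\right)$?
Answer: $85005522$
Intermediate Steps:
$k{\left(96 \right)} + \left(\left(7347 + 10794\right) - \left(74 \cdot 35 - 10\right)\right) = \left(3 + 96^{2}\right)^{2} + \left(\left(7347 + 10794\right) - \left(74 \cdot 35 - 10\right)\right) = \left(3 + 9216\right)^{2} + \left(18141 - \left(2590 - 10\right)\right) = 9219^{2} + \left(18141 - 2580\right) = 84989961 + \left(18141 - 2580\right) = 84989961 + 15561 = 85005522$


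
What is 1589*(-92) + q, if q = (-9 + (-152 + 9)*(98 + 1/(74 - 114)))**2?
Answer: 314236942929/1600 ≈ 1.9640e+8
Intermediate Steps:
q = 314470843729/1600 (q = (-9 - 143*(98 + 1/(-40)))**2 = (-9 - 143*(98 - 1/40))**2 = (-9 - 143*3919/40)**2 = (-9 - 560417/40)**2 = (-560777/40)**2 = 314470843729/1600 ≈ 1.9654e+8)
1589*(-92) + q = 1589*(-92) + 314470843729/1600 = -146188 + 314470843729/1600 = 314236942929/1600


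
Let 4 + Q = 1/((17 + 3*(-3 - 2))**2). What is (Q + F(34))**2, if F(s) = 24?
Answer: 6561/16 ≈ 410.06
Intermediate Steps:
Q = -15/4 (Q = -4 + 1/((17 + 3*(-3 - 2))**2) = -4 + 1/((17 + 3*(-5))**2) = -4 + 1/((17 - 15)**2) = -4 + 1/(2**2) = -4 + 1/4 = -15/4 ≈ -3.7500)
(Q + F(34))**2 = (-15/4 + 24)**2 = (81/4)**2 = 6561/16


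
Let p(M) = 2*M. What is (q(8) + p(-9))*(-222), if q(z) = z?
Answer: 2220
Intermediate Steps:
(q(8) + p(-9))*(-222) = (8 + 2*(-9))*(-222) = (8 - 18)*(-222) = -10*(-222) = 2220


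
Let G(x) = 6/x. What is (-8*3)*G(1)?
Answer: -144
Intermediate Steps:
(-8*3)*G(1) = (-8*3)*(6/1) = -144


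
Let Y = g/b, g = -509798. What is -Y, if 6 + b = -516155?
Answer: -509798/516161 ≈ -0.98767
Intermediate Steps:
b = -516161 (b = -6 - 516155 = -516161)
Y = 509798/516161 (Y = -509798/(-516161) = -509798*(-1/516161) = 509798/516161 ≈ 0.98767)
-Y = -1*509798/516161 = -509798/516161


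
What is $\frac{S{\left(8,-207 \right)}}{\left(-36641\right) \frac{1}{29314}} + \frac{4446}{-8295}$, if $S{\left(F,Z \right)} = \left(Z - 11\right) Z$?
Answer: $- \frac{3657661456422}{101312365} \approx -36103.0$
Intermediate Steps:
$S{\left(F,Z \right)} = Z \left(-11 + Z\right)$ ($S{\left(F,Z \right)} = \left(-11 + Z\right) Z = Z \left(-11 + Z\right)$)
$\frac{S{\left(8,-207 \right)}}{\left(-36641\right) \frac{1}{29314}} + \frac{4446}{-8295} = \frac{\left(-207\right) \left(-11 - 207\right)}{\left(-36641\right) \frac{1}{29314}} + \frac{4446}{-8295} = \frac{\left(-207\right) \left(-218\right)}{\left(-36641\right) \frac{1}{29314}} + 4446 \left(- \frac{1}{8295}\right) = \frac{45126}{- \frac{36641}{29314}} - \frac{1482}{2765} = 45126 \left(- \frac{29314}{36641}\right) - \frac{1482}{2765} = - \frac{1322823564}{36641} - \frac{1482}{2765} = - \frac{3657661456422}{101312365}$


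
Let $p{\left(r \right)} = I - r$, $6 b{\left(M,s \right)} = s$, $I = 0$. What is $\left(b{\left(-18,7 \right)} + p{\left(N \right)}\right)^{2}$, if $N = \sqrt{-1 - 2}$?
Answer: $\frac{\left(7 - 6 i \sqrt{3}\right)^{2}}{36} \approx -1.6389 - 4.0415 i$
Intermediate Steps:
$b{\left(M,s \right)} = \frac{s}{6}$
$N = i \sqrt{3}$ ($N = \sqrt{-3} = i \sqrt{3} \approx 1.732 i$)
$p{\left(r \right)} = - r$ ($p{\left(r \right)} = 0 - r = - r$)
$\left(b{\left(-18,7 \right)} + p{\left(N \right)}\right)^{2} = \left(\frac{1}{6} \cdot 7 - i \sqrt{3}\right)^{2} = \left(\frac{7}{6} - i \sqrt{3}\right)^{2}$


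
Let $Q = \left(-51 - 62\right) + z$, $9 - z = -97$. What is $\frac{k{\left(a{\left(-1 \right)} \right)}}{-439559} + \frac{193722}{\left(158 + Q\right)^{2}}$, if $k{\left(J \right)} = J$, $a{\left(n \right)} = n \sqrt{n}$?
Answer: $\frac{193722}{22801} + \frac{i}{439559} \approx 8.4962 + 2.275 \cdot 10^{-6} i$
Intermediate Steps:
$z = 106$ ($z = 9 - -97 = 9 + 97 = 106$)
$Q = -7$ ($Q = \left(-51 - 62\right) + 106 = -113 + 106 = -7$)
$a{\left(n \right)} = n^{\frac{3}{2}}$
$\frac{k{\left(a{\left(-1 \right)} \right)}}{-439559} + \frac{193722}{\left(158 + Q\right)^{2}} = \frac{\left(-1\right)^{\frac{3}{2}}}{-439559} + \frac{193722}{\left(158 - 7\right)^{2}} = - i \left(- \frac{1}{439559}\right) + \frac{193722}{151^{2}} = \frac{i}{439559} + \frac{193722}{22801} = \frac{193722}{22801} + \frac{i}{439559}$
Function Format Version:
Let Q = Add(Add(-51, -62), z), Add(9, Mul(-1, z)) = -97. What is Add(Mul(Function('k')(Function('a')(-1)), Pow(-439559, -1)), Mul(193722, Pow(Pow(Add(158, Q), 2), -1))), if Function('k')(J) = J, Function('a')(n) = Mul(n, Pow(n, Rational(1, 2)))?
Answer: Add(Rational(193722, 22801), Mul(Rational(1, 439559), I)) ≈ Add(8.4962, Mul(2.2750e-6, I))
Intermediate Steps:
z = 106 (z = Add(9, Mul(-1, -97)) = Add(9, 97) = 106)
Q = -7 (Q = Add(Add(-51, -62), 106) = Add(-113, 106) = -7)
Function('a')(n) = Pow(n, Rational(3, 2))
Add(Mul(Function('k')(Function('a')(-1)), Pow(-439559, -1)), Mul(193722, Pow(Pow(Add(158, Q), 2), -1))) = Add(Mul(Pow(-1, Rational(3, 2)), Pow(-439559, -1)), Mul(193722, Pow(Pow(Add(158, -7), 2), -1))) = Add(Mul(Mul(-1, I), Rational(-1, 439559)), Mul(193722, Pow(Pow(151, 2), -1))) = Add(Mul(Rational(1, 439559), I), Mul(193722, Pow(22801, -1))) = Add(Mul(Rational(1, 439559), I), Mul(193722, Rational(1, 22801))) = Add(Mul(Rational(1, 439559), I), Rational(193722, 22801)) = Add(Rational(193722, 22801), Mul(Rational(1, 439559), I))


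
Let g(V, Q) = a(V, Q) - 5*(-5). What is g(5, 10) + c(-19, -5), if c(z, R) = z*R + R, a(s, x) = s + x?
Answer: 130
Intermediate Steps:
g(V, Q) = 25 + Q + V (g(V, Q) = (V + Q) - 5*(-5) = (Q + V) + 25 = 25 + Q + V)
c(z, R) = R + R*z (c(z, R) = R*z + R = R + R*z)
g(5, 10) + c(-19, -5) = (25 + 10 + 5) - 5*(1 - 19) = 40 - 5*(-18) = 40 + 90 = 130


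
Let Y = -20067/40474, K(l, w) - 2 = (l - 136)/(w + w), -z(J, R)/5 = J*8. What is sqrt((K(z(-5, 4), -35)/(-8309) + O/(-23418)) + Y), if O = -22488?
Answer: sqrt(8330024342155553413530)/133936011510 ≈ 0.68144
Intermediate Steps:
z(J, R) = -40*J (z(J, R) = -5*J*8 = -40*J)
K(l, w) = 2 + (-136 + l)/(2*w) (K(l, w) = 2 + (l - 136)/(w + w) = 2 + (-136 + l)/((2*w)) = 2 + (-136 + l)*(1/(2*w)) = 2 + (-136 + l)/(2*w))
Y = -20067/40474 (Y = -20067*1/40474 = -20067/40474 ≈ -0.49580)
sqrt((K(z(-5, 4), -35)/(-8309) + O/(-23418)) + Y) = sqrt((((1/2)*(-136 - 40*(-5) + 4*(-35))/(-35))/(-8309) - 22488/(-23418)) - 20067/40474) = sqrt((((1/2)*(-1/35)*(-136 + 200 - 140))*(-1/8309) - 22488*(-1/23418)) - 20067/40474) = sqrt((((1/2)*(-1/35)*(-76))*(-1/8309) + 3748/3903) - 20067/40474) = sqrt(((38/35)*(-1/8309) + 3748/3903) - 20067/40474) = sqrt((-38/290815 + 3748/3903) - 20067/40474) = sqrt(1089826306/1135050945 - 20067/40474) = sqrt(435358420321/937552080570) = sqrt(8330024342155553413530)/133936011510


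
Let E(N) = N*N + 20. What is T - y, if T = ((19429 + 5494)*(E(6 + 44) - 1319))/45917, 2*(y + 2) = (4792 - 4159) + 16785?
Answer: -369866796/45917 ≈ -8055.1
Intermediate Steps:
E(N) = 20 + N² (E(N) = N² + 20 = 20 + N²)
y = 8707 (y = -2 + ((4792 - 4159) + 16785)/2 = -2 + (633 + 16785)/2 = -2 + (½)*17418 = -2 + 8709 = 8707)
T = 29932523/45917 (T = ((19429 + 5494)*((20 + (6 + 44)²) - 1319))/45917 = (24923*((20 + 50²) - 1319))*(1/45917) = (24923*((20 + 2500) - 1319))*(1/45917) = (24923*(2520 - 1319))*(1/45917) = (24923*1201)*(1/45917) = 29932523*(1/45917) = 29932523/45917 ≈ 651.88)
T - y = 29932523/45917 - 1*8707 = 29932523/45917 - 8707 = -369866796/45917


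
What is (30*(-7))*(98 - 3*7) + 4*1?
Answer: -16166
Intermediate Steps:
(30*(-7))*(98 - 3*7) + 4*1 = -210*(98 - 1*21) + 4 = -210*(98 - 21) + 4 = -210*77 + 4 = -16170 + 4 = -16166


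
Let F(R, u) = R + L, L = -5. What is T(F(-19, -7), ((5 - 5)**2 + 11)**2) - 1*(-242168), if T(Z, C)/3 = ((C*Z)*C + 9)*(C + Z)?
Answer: -102007957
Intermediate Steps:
F(R, u) = -5 + R (F(R, u) = R - 5 = -5 + R)
T(Z, C) = 3*(9 + Z*C**2)*(C + Z) (T(Z, C) = 3*(((C*Z)*C + 9)*(C + Z)) = 3*((Z*C**2 + 9)*(C + Z)) = 3*((9 + Z*C**2)*(C + Z)) = 3*(9 + Z*C**2)*(C + Z))
T(F(-19, -7), ((5 - 5)**2 + 11)**2) - 1*(-242168) = (27*((5 - 5)**2 + 11)**2 + 27*(-5 - 19) + 3*(-5 - 19)*(((5 - 5)**2 + 11)**2)**3 + 3*(((5 - 5)**2 + 11)**2)**2*(-5 - 19)**2) - 1*(-242168) = (27*(0**2 + 11)**2 + 27*(-24) + 3*(-24)*((0**2 + 11)**2)**3 + 3*((0**2 + 11)**2)**2*(-24)**2) + 242168 = (27*(0 + 11)**2 - 648 + 3*(-24)*((0 + 11)**2)**3 + 3*((0 + 11)**2)**2*576) + 242168 = (27*11**2 - 648 + 3*(-24)*(11**2)**3 + 3*(11**2)**2*576) + 242168 = (27*121 - 648 + 3*(-24)*121**3 + 3*121**2*576) + 242168 = (3267 - 648 + 3*(-24)*1771561 + 3*14641*576) + 242168 = (3267 - 648 - 127552392 + 25299648) + 242168 = -102250125 + 242168 = -102007957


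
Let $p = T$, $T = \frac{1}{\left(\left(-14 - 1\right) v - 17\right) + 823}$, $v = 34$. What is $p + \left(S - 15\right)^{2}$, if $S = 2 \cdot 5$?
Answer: $\frac{7401}{296} \approx 25.003$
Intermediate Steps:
$S = 10$
$T = \frac{1}{296}$ ($T = \frac{1}{\left(\left(-14 - 1\right) 34 - 17\right) + 823} = \frac{1}{\left(\left(-15\right) 34 - 17\right) + 823} = \frac{1}{\left(-510 - 17\right) + 823} = \frac{1}{-527 + 823} = \frac{1}{296} \approx 0.0033784$)
$p = \frac{1}{296} \approx 0.0033784$
$p + \left(S - 15\right)^{2} = \frac{1}{296} + \left(10 - 15\right)^{2} = \frac{1}{296} + \left(-5\right)^{2} = \frac{1}{296} + 25 = \frac{7401}{296}$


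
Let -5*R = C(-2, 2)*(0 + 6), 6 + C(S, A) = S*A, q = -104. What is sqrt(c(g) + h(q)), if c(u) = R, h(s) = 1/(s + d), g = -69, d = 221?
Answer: sqrt(18265)/39 ≈ 3.4653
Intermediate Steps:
h(s) = 1/(221 + s) (h(s) = 1/(s + 221) = 1/(221 + s))
C(S, A) = -6 + A*S (C(S, A) = -6 + S*A = -6 + A*S)
R = 12 (R = -(-6 + 2*(-2))*(0 + 6)/5 = -(-6 - 4)*6/5 = -(-2)*6 = -1/5*(-60) = 12)
c(u) = 12
sqrt(c(g) + h(q)) = sqrt(12 + 1/(221 - 104)) = sqrt(12 + 1/117) = sqrt(1405/117) = sqrt(18265)/39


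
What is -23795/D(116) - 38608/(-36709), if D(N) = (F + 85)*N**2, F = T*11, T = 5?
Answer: 14371560813/13830776512 ≈ 1.0391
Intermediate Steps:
F = 55 (F = 5*11 = 55)
D(N) = 140*N**2 (D(N) = (55 + 85)*N**2 = 140*N**2)
-23795/D(116) - 38608/(-36709) = -23795/(140*116**2) - 38608/(-36709) = -23795/(140*13456) - 38608*(-1/36709) = -23795/1883840 + 38608/36709 = -23795*1/1883840 + 38608/36709 = -4759/376768 + 38608/36709 = 14371560813/13830776512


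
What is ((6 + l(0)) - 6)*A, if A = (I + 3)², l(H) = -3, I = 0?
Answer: -27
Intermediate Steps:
A = 9 (A = (0 + 3)² = 3² = 9)
((6 + l(0)) - 6)*A = ((6 - 3) - 6)*9 = (3 - 6)*9 = -3*9 = -27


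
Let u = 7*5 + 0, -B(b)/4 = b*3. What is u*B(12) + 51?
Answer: -4989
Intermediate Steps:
B(b) = -12*b (B(b) = -4*b*3 = -12*b)
u = 35 (u = 35 + 0 = 35)
u*B(12) + 51 = 35*(-12*12) + 51 = 35*(-144) + 51 = -5040 + 51 = -4989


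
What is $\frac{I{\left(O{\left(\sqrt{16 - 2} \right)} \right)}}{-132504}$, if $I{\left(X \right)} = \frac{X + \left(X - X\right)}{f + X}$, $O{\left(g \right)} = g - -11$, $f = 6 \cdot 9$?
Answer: $- \frac{701}{557974344} - \frac{9 \sqrt{14}}{92995724} \approx -1.6184 \cdot 10^{-6}$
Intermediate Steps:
$f = 54$
$O{\left(g \right)} = 11 + g$ ($O{\left(g \right)} = g + 11 = 11 + g$)
$I{\left(X \right)} = \frac{X}{54 + X}$ ($I{\left(X \right)} = \frac{X + \left(X - X\right)}{54 + X} = \frac{X + 0}{54 + X} = \frac{X}{54 + X}$)
$\frac{I{\left(O{\left(\sqrt{16 - 2} \right)} \right)}}{-132504} = \frac{\left(11 + \sqrt{16 - 2}\right) \frac{1}{54 + \left(11 + \sqrt{16 - 2}\right)}}{-132504} = \frac{11 + \sqrt{14}}{54 + \left(11 + \sqrt{14}\right)} \left(- \frac{1}{132504}\right) = \frac{11 + \sqrt{14}}{65 + \sqrt{14}} \left(- \frac{1}{132504}\right) = - \frac{11 + \sqrt{14}}{132504 \left(65 + \sqrt{14}\right)}$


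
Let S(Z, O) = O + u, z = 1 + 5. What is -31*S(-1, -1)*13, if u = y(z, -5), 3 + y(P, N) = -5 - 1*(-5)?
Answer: 1612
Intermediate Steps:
z = 6
y(P, N) = -3 (y(P, N) = -3 + (-5 - 1*(-5)) = -3 + (-5 + 5) = -3 + 0 = -3)
u = -3
S(Z, O) = -3 + O (S(Z, O) = O - 3 = -3 + O)
-31*S(-1, -1)*13 = -31*(-3 - 1)*13 = -31*(-4)*13 = 124*13 = 1612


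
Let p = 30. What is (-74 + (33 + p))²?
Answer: 121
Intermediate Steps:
(-74 + (33 + p))² = (-74 + (33 + 30))² = (-74 + 63)² = (-11)² = 121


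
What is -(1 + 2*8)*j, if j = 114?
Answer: -1938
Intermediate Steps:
-(1 + 2*8)*j = -(1 + 2*8)*114 = -(1 + 16)*114 = -17*114 = -1*1938 = -1938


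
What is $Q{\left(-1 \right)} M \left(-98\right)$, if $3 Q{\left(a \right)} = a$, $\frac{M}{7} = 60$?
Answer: $13720$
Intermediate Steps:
$M = 420$ ($M = 7 \cdot 60 = 420$)
$Q{\left(a \right)} = \frac{a}{3}$
$Q{\left(-1 \right)} M \left(-98\right) = \frac{1}{3} \left(-1\right) 420 \left(-98\right) = \left(- \frac{1}{3}\right) 420 \left(-98\right) = \left(-140\right) \left(-98\right) = 13720$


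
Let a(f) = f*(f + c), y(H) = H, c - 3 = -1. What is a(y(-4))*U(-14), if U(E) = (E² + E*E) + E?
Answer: 3024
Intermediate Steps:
c = 2 (c = 3 - 1 = 2)
U(E) = E + 2*E² (U(E) = (E² + E²) + E = 2*E² + E = E + 2*E²)
a(f) = f*(2 + f) (a(f) = f*(f + 2) = f*(2 + f))
a(y(-4))*U(-14) = (-4*(2 - 4))*(-14*(1 + 2*(-14))) = (-4*(-2))*(-14*(1 - 28)) = 8*(-14*(-27)) = 8*378 = 3024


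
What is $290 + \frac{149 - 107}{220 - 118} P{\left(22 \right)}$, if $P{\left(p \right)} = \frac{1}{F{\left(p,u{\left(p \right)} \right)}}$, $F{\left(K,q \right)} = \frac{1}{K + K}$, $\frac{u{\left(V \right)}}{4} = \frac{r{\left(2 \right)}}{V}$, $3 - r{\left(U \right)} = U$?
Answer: $\frac{5238}{17} \approx 308.12$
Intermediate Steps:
$r{\left(U \right)} = 3 - U$
$u{\left(V \right)} = \frac{4}{V}$ ($u{\left(V \right)} = 4 \frac{3 - 2}{V} = 4 \cdot 1 \frac{1}{V} = \frac{4}{V}$)
$F{\left(K,q \right)} = \frac{1}{2 K}$
$P{\left(p \right)} = 2 p$ ($P{\left(p \right)} = \frac{1}{\frac{1}{2} \frac{1}{p}} = 2 p$)
$290 + \frac{149 - 107}{220 - 118} P{\left(22 \right)} = 290 + \frac{149 - 107}{220 - 118} \cdot 2 \cdot 22 = 290 + \frac{42}{102} \cdot 44 = 290 + 42 \cdot \frac{1}{102} \cdot 44 = 290 + \frac{7}{17} \cdot 44 = 290 + \frac{308}{17} = \frac{5238}{17}$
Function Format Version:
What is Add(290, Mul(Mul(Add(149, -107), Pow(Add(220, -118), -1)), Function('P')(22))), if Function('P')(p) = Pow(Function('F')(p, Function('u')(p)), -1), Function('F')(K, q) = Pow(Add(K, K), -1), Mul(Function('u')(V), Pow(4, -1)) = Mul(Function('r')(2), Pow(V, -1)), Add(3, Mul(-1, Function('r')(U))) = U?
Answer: Rational(5238, 17) ≈ 308.12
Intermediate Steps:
Function('r')(U) = Add(3, Mul(-1, U))
Function('u')(V) = Mul(4, Pow(V, -1)) (Function('u')(V) = Mul(4, Mul(Add(3, Mul(-1, 2)), Pow(V, -1))) = Mul(4, Mul(Add(3, -2), Pow(V, -1))) = Mul(4, Mul(1, Pow(V, -1))) = Mul(4, Pow(V, -1)))
Function('F')(K, q) = Mul(Rational(1, 2), Pow(K, -1)) (Function('F')(K, q) = Pow(Mul(2, K), -1) = Mul(Rational(1, 2), Pow(K, -1)))
Function('P')(p) = Mul(2, p) (Function('P')(p) = Pow(Mul(Rational(1, 2), Pow(p, -1)), -1) = Mul(2, p))
Add(290, Mul(Mul(Add(149, -107), Pow(Add(220, -118), -1)), Function('P')(22))) = Add(290, Mul(Mul(Add(149, -107), Pow(Add(220, -118), -1)), Mul(2, 22))) = Add(290, Mul(Mul(42, Pow(102, -1)), 44)) = Add(290, Mul(Mul(42, Rational(1, 102)), 44)) = Add(290, Mul(Rational(7, 17), 44)) = Add(290, Rational(308, 17)) = Rational(5238, 17)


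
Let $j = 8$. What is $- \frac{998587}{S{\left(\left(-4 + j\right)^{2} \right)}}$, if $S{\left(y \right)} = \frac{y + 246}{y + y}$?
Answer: $- \frac{15977392}{131} \approx -1.2196 \cdot 10^{5}$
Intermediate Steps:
$S{\left(y \right)} = \frac{246 + y}{2 y}$
$- \frac{998587}{S{\left(\left(-4 + j\right)^{2} \right)}} = - \frac{998587}{\frac{1}{2} \frac{1}{\left(-4 + 8\right)^{2}} \left(246 + \left(-4 + 8\right)^{2}\right)} = - \frac{998587}{\frac{1}{2} \frac{1}{4^{2}} \left(246 + 4^{2}\right)} = - \frac{998587}{\frac{1}{2} \cdot \frac{1}{16} \left(246 + 16\right)} = - \frac{998587}{\frac{1}{2} \cdot \frac{1}{16} \cdot 262} = - \frac{998587}{\frac{131}{16}} = \left(-998587\right) \frac{16}{131} = - \frac{15977392}{131}$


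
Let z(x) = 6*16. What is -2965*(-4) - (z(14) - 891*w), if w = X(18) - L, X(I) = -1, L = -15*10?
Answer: 144523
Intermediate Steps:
L = -150
z(x) = 96
w = 149 (w = -1 - 1*(-150) = -1 + 150 = 149)
-2965*(-4) - (z(14) - 891*w) = -2965*(-4) - (96 - 891*149) = 11860 - (96 - 132759) = 11860 - 1*(-132663) = 11860 + 132663 = 144523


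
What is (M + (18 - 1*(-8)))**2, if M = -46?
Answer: 400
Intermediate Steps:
(M + (18 - 1*(-8)))**2 = (-46 + (18 - 1*(-8)))**2 = (-46 + (18 + 8))**2 = (-46 + 26)**2 = (-20)**2 = 400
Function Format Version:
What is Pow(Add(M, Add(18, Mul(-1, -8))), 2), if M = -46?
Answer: 400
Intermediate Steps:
Pow(Add(M, Add(18, Mul(-1, -8))), 2) = Pow(Add(-46, Add(18, Mul(-1, -8))), 2) = Pow(Add(-46, Add(18, 8)), 2) = Pow(Add(-46, 26), 2) = Pow(-20, 2) = 400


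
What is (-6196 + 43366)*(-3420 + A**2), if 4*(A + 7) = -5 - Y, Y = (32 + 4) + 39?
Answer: -100024470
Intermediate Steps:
Y = 75 (Y = 36 + 39 = 75)
A = -27 (A = -7 + (-5 - 1*75)/4 = -7 + (-5 - 75)/4 = -7 + (1/4)*(-80) = -7 - 20 = -27)
(-6196 + 43366)*(-3420 + A**2) = (-6196 + 43366)*(-3420 + (-27)**2) = 37170*(-3420 + 729) = 37170*(-2691) = -100024470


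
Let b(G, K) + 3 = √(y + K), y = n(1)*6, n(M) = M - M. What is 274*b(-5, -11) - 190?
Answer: -1012 + 274*I*√11 ≈ -1012.0 + 908.75*I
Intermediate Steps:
n(M) = 0
y = 0 (y = 0*6 = 0)
b(G, K) = -3 + √K (b(G, K) = -3 + √(0 + K) = -3 + √K)
274*b(-5, -11) - 190 = 274*(-3 + √(-11)) - 190 = 274*(-3 + I*√11) - 190 = (-822 + 274*I*√11) - 190 = -1012 + 274*I*√11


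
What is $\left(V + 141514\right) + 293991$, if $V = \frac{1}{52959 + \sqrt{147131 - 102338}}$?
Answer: $\frac{407140688277133}{934870296} - \frac{\sqrt{553}}{311623432} \approx 4.3551 \cdot 10^{5}$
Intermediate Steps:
$V = \frac{1}{52959 + 9 \sqrt{553}}$ ($V = \frac{1}{52959 + \sqrt{44793}} = \frac{1}{52959 + 9 \sqrt{553}} \approx 1.8807 \cdot 10^{-5}$)
$\left(V + 141514\right) + 293991 = \left(\left(\frac{17653}{934870296} - \frac{\sqrt{553}}{311623432}\right) + 141514\right) + 293991 = \left(\frac{132297235085797}{934870296} - \frac{\sqrt{553}}{311623432}\right) + 293991 = \frac{407140688277133}{934870296} - \frac{\sqrt{553}}{311623432}$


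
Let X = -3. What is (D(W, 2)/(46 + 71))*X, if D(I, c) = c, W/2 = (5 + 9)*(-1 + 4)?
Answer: -2/39 ≈ -0.051282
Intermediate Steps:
W = 84 (W = 2*((5 + 9)*(-1 + 4)) = 2*(14*3) = 2*42 = 84)
(D(W, 2)/(46 + 71))*X = (2/(46 + 71))*(-3) = (2/117)*(-3) = -2/39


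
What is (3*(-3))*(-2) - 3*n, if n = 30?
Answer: -72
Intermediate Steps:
(3*(-3))*(-2) - 3*n = (3*(-3))*(-2) - 3*30 = -9*(-2) - 90 = 18 - 90 = -72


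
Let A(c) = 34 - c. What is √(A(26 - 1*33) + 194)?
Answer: √235 ≈ 15.330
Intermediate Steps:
√(A(26 - 1*33) + 194) = √((34 - (26 - 1*33)) + 194) = √((34 - (26 - 33)) + 194) = √((34 - 1*(-7)) + 194) = √((34 + 7) + 194) = √(41 + 194) = √235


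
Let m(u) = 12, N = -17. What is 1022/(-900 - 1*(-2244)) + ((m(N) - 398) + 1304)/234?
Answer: 5845/1248 ≈ 4.6835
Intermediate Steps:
1022/(-900 - 1*(-2244)) + ((m(N) - 398) + 1304)/234 = 1022/(-900 - 1*(-2244)) + ((12 - 398) + 1304)/234 = 1022/(-900 + 2244) + (-386 + 1304)*(1/234) = 1022/1344 + 918*(1/234) = 1022*(1/1344) + 51/13 = 73/96 + 51/13 = 5845/1248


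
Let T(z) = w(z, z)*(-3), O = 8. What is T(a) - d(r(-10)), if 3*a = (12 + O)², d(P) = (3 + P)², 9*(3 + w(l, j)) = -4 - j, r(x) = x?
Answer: 52/9 ≈ 5.7778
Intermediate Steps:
w(l, j) = -31/9 - j/9 (w(l, j) = -3 + (-4 - j)/9 = -3 + (-4/9 - j/9) = -31/9 - j/9)
a = 400/3 (a = (12 + 8)²/3 = (⅓)*20² = (⅓)*400 = 400/3 ≈ 133.33)
T(z) = 31/3 + z/3 (T(z) = (-31/9 - z/9)*(-3) = 31/3 + z/3)
T(a) - d(r(-10)) = (31/3 + (⅓)*(400/3)) - (3 - 10)² = (31/3 + 400/9) - 1*(-7)² = 493/9 - 1*49 = 493/9 - 49 = 52/9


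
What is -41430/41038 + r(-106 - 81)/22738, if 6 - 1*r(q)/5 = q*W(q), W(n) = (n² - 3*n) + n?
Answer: 677594418795/466561022 ≈ 1452.3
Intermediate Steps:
W(n) = n² - 2*n
r(q) = 30 - 5*q²*(-2 + q) (r(q) = 30 - 5*q*q*(-2 + q) = 30 - 5*q²*(-2 + q))
-41430/41038 + r(-106 - 81)/22738 = -41430/41038 + (30 + 5*(-106 - 81)²*(2 - (-106 - 81)))/22738 = -41430*1/41038 + (30 + 5*(-187)²*(2 - 1*(-187)))*(1/22738) = -20715/20519 + (30 + 5*34969*(2 + 187))*(1/22738) = -20715/20519 + (30 + 5*34969*189)*(1/22738) = -20715/20519 + (30 + 33045705)*(1/22738) = -20715/20519 + 33045735*(1/22738) = -20715/20519 + 33045735/22738 = 677594418795/466561022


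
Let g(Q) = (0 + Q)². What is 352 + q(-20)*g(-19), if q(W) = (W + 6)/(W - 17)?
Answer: 18078/37 ≈ 488.59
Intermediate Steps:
g(Q) = Q²
q(W) = (6 + W)/(-17 + W)
352 + q(-20)*g(-19) = 352 + ((6 - 20)/(-17 - 20))*(-19)² = 352 + (-14/(-37))*361 = 352 - 1/37*(-14)*361 = 352 + (14/37)*361 = 352 + 5054/37 = 18078/37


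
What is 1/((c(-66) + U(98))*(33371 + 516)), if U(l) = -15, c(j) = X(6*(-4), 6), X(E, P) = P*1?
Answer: -1/304983 ≈ -3.2789e-6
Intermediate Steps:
X(E, P) = P
c(j) = 6
1/((c(-66) + U(98))*(33371 + 516)) = 1/((6 - 15)*(33371 + 516)) = 1/(-9*33887) = 1/(-304983) = -1/304983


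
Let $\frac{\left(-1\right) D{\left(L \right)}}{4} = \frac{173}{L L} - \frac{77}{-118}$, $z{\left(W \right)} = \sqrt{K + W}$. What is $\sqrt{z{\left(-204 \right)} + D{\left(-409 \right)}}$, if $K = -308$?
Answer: $\frac{\sqrt{-1522324018 + 9316882576 i \sqrt{2}}}{24131} \approx 3.1752 + 3.5632 i$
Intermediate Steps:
$z{\left(W \right)} = \sqrt{-308 + W}$
$D{\left(L \right)} = - \frac{154}{59} - \frac{692}{L^{2}}$ ($D{\left(L \right)} = - 4 \left(\frac{173}{L L} - \frac{77}{-118}\right) = - 4 \left(\frac{173}{L^{2}} - - \frac{77}{118}\right) = - 4 \left(\frac{173}{L^{2}} + \frac{77}{118}\right) = - 4 \left(\frac{77}{118} + \frac{173}{L^{2}}\right) = - \frac{154}{59} - \frac{692}{L^{2}}$)
$\sqrt{z{\left(-204 \right)} + D{\left(-409 \right)}} = \sqrt{\sqrt{-308 - 204} - \left(\frac{154}{59} + \frac{692}{167281}\right)} = \sqrt{\sqrt{-512} - \frac{25802102}{9869579}} = \sqrt{16 i \sqrt{2} - \frac{25802102}{9869579}} = \sqrt{- \frac{25802102}{9869579} + 16 i \sqrt{2}}$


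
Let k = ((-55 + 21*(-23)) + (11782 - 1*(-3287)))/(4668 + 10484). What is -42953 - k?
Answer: -650838387/15152 ≈ -42954.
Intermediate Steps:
k = 14531/15152 (k = ((-55 - 483) + (11782 + 3287))/15152 = (-538 + 15069)*(1/15152) = 14531*(1/15152) = 14531/15152 ≈ 0.95901)
-42953 - k = -42953 - 1*14531/15152 = -42953 - 14531/15152 = -650838387/15152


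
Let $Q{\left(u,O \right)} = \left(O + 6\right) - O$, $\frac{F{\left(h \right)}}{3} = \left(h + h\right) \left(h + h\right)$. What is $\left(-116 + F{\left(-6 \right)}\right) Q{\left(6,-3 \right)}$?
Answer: $1896$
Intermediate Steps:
$F{\left(h \right)} = 12 h^{2}$ ($F{\left(h \right)} = 3 \left(h + h\right) \left(h + h\right) = 3 \cdot 2 h 2 h = 3 \cdot 4 h^{2} = 12 h^{2}$)
$Q{\left(u,O \right)} = 6$ ($Q{\left(u,O \right)} = \left(6 + O\right) - O = 6$)
$\left(-116 + F{\left(-6 \right)}\right) Q{\left(6,-3 \right)} = \left(-116 + 12 \left(-6\right)^{2}\right) 6 = \left(-116 + 12 \cdot 36\right) 6 = \left(-116 + 432\right) 6 = 316 \cdot 6 = 1896$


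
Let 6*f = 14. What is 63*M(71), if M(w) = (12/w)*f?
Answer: 1764/71 ≈ 24.845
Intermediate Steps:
f = 7/3 (f = (⅙)*14 = 7/3 ≈ 2.3333)
M(w) = 28/w (M(w) = (12/w)*(7/3) = 28/w)
63*M(71) = 63*(28/71) = 1764/71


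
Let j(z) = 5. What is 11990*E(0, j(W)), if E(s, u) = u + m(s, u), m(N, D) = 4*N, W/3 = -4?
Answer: 59950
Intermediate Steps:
W = -12 (W = 3*(-4) = -12)
E(s, u) = u + 4*s
11990*E(0, j(W)) = 11990*(5 + 4*0) = 11990*(5 + 0) = 11990*5 = 59950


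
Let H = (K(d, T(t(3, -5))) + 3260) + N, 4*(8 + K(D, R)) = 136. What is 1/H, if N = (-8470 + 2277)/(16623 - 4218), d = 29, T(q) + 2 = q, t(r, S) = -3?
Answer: 12405/40756637 ≈ 0.00030437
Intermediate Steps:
T(q) = -2 + q
K(D, R) = 26 (K(D, R) = -8 + (¼)*136 = -8 + 34 = 26)
N = -6193/12405 ≈ -0.49923
H = 40756637/12405 (H = (26 + 3260) - 6193/12405 = 3286 - 6193/12405 = 40756637/12405 ≈ 3285.5)
1/H = 1/(40756637/12405) = 12405/40756637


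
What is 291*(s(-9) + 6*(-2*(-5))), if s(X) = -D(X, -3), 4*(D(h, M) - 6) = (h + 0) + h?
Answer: 34047/2 ≈ 17024.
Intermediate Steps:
D(h, M) = 6 + h/2 (D(h, M) = 6 + ((h + 0) + h)/4 = 6 + (h + h)/4 = 6 + (2*h)/4 = 6 + h/2)
s(X) = -6 - X/2 (s(X) = -(6 + X/2) = -6 - X/2)
291*(s(-9) + 6*(-2*(-5))) = 291*((-6 - 1/2*(-9)) + 6*(-2*(-5))) = 291*((-6 + 9/2) + 6*10) = 291*(-3/2 + 60) = 291*(117/2) = 34047/2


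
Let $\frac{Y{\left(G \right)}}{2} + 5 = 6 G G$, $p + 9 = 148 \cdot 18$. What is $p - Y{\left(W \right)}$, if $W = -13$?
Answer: $637$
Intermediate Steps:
$p = 2655$ ($p = -9 + 148 \cdot 18 = -9 + 2664 = 2655$)
$Y{\left(G \right)} = -10 + 12 G^{2}$ ($Y{\left(G \right)} = -10 + 2 \cdot 6 G G = -10 + 2 \cdot 6 G^{2} = -10 + 12 G^{2}$)
$p - Y{\left(W \right)} = 2655 - \left(-10 + 12 \left(-13\right)^{2}\right) = 2655 - \left(-10 + 12 \cdot 169\right) = 2655 - \left(-10 + 2028\right) = 2655 - 2018 = 637$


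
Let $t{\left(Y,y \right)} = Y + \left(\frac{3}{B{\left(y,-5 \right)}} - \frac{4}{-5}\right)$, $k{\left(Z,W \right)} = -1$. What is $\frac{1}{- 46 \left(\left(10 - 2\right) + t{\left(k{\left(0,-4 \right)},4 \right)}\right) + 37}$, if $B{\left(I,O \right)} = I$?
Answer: $- \frac{10}{3563} \approx -0.0028066$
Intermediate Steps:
$t{\left(Y,y \right)} = \frac{4}{5} + Y + \frac{3}{y}$ ($t{\left(Y,y \right)} = Y + \left(\frac{3}{y} - \frac{4}{-5}\right) = Y + \left(\frac{3}{y} - - \frac{4}{5}\right) = Y + \left(\frac{3}{y} + \frac{4}{5}\right) = Y + \left(\frac{4}{5} + \frac{3}{y}\right) = \frac{4}{5} + Y + \frac{3}{y}$)
$\frac{1}{- 46 \left(\left(10 - 2\right) + t{\left(k{\left(0,-4 \right)},4 \right)}\right) + 37} = \frac{1}{- 46 \left(\left(10 - 2\right) + \left(\frac{4}{5} - 1 + \frac{3}{4}\right)\right) + 37} = \frac{1}{- 46 \left(8 + \left(\frac{4}{5} - 1 + 3 \cdot \frac{1}{4}\right)\right) + 37} = \frac{1}{- 46 \left(8 + \left(\frac{4}{5} - 1 + \frac{3}{4}\right)\right) + 37} = \frac{1}{- 46 \left(8 + \frac{11}{20}\right) + 37} = \frac{1}{\left(-46\right) \frac{171}{20} + 37} = \frac{1}{- \frac{3933}{10} + 37} = \frac{1}{- \frac{3563}{10}} = - \frac{10}{3563}$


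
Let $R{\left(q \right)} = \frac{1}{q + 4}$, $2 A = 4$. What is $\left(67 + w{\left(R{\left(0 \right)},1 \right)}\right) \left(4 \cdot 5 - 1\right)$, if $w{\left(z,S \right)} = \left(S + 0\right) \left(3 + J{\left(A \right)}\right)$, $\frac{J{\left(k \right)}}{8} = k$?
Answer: $1634$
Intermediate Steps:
$A = 2$ ($A = \frac{1}{2} \cdot 4 = 2$)
$J{\left(k \right)} = 8 k$
$R{\left(q \right)} = \frac{1}{4 + q}$
$w{\left(z,S \right)} = 19 S$ ($w{\left(z,S \right)} = \left(S + 0\right) \left(3 + 8 \cdot 2\right) = S \left(3 + 16\right) = S 19 = 19 S$)
$\left(67 + w{\left(R{\left(0 \right)},1 \right)}\right) \left(4 \cdot 5 - 1\right) = \left(67 + 19 \cdot 1\right) \left(4 \cdot 5 - 1\right) = \left(67 + 19\right) \left(20 - 1\right) = 86 \cdot 19 = 1634$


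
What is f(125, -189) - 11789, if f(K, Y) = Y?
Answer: -11978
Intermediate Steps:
f(125, -189) - 11789 = -189 - 11789 = -11978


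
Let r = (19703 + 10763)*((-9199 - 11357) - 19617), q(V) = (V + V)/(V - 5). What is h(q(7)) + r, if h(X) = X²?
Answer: -1223910569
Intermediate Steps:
q(V) = 2*V/(-5 + V) (q(V) = (2*V)/(-5 + V) = 2*V/(-5 + V))
r = -1223910618 (r = 30466*(-20556 - 19617) = 30466*(-40173) = -1223910618)
h(q(7)) + r = (2*7/(-5 + 7))² - 1223910618 = (2*7/2)² - 1223910618 = (2*7*(½))² - 1223910618 = 7² - 1223910618 = 49 - 1223910618 = -1223910569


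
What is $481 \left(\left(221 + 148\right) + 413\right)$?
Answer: $376142$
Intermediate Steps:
$481 \left(\left(221 + 148\right) + 413\right) = 481 \left(369 + 413\right) = 481 \cdot 782 = 376142$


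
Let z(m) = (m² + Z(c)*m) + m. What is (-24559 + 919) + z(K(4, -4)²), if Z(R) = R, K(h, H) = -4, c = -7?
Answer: -23480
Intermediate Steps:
z(m) = m² - 6*m (z(m) = (m² - 7*m) + m = m² - 6*m)
(-24559 + 919) + z(K(4, -4)²) = (-24559 + 919) + (-4)²*(-6 + (-4)²) = -23640 + 16*(-6 + 16) = -23640 + 16*10 = -23640 + 160 = -23480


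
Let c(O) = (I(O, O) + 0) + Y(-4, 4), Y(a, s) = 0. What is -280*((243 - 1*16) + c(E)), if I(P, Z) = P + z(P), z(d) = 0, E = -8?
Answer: -61320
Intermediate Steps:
I(P, Z) = P (I(P, Z) = P + 0 = P)
c(O) = O (c(O) = (O + 0) + 0 = O + 0 = O)
-280*((243 - 1*16) + c(E)) = -280*((243 - 1*16) - 8) = -280*((243 - 16) - 8) = -280*(227 - 8) = -280*219 = -61320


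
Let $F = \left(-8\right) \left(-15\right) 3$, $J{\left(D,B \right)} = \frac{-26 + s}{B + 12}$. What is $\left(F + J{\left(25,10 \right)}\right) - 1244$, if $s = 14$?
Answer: $- \frac{9730}{11} \approx -884.54$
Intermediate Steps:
$J{\left(D,B \right)} = - \frac{12}{12 + B}$ ($J{\left(D,B \right)} = \frac{-26 + 14}{B + 12} = - \frac{12}{12 + B}$)
$F = 360$ ($F = 120 \cdot 3 = 360$)
$\left(F + J{\left(25,10 \right)}\right) - 1244 = \left(360 - \frac{12}{12 + 10}\right) - 1244 = \left(360 - \frac{12}{22}\right) - 1244 = \left(360 - \frac{6}{11}\right) - 1244 = \frac{3954}{11} - 1244 = - \frac{9730}{11}$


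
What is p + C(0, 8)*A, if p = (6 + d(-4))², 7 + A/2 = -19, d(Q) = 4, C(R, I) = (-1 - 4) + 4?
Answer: 152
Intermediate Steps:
C(R, I) = -1 (C(R, I) = -5 + 4 = -1)
A = -52 (A = -14 + 2*(-19) = -14 - 38 = -52)
p = 100 (p = (6 + 4)² = 10² = 100)
p + C(0, 8)*A = 100 - 1*(-52) = 100 + 52 = 152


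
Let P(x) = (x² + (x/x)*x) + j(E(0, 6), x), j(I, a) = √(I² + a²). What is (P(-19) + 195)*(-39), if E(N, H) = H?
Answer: -20943 - 39*√397 ≈ -21720.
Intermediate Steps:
P(x) = x + x² + √(36 + x²) (P(x) = (x² + (x/x)*x) + √(6² + x²) = (x² + 1*x) + √(36 + x²) = (x² + x) + √(36 + x²) = (x + x²) + √(36 + x²) = x + x² + √(36 + x²))
(P(-19) + 195)*(-39) = ((-19 + (-19)² + √(36 + (-19)²)) + 195)*(-39) = ((-19 + 361 + √(36 + 361)) + 195)*(-39) = ((-19 + 361 + √397) + 195)*(-39) = ((342 + √397) + 195)*(-39) = (537 + √397)*(-39) = -20943 - 39*√397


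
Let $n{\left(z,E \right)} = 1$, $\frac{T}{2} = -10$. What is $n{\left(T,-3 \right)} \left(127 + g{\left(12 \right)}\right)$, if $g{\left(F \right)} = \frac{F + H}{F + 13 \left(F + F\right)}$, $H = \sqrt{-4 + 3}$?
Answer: $\frac{3430}{27} + \frac{i}{324} \approx 127.04 + 0.0030864 i$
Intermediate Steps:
$T = -20$ ($T = 2 \left(-10\right) = -20$)
$H = i$ ($H = \sqrt{-1} = i \approx 1.0 i$)
$g{\left(F \right)} = \frac{i + F}{27 F}$ ($g{\left(F \right)} = \frac{F + i}{F + 13 \left(F + F\right)} = \frac{i + F}{F + 13 \cdot 2 F} = \frac{i + F}{F + 26 F} = \frac{i + F}{27 F}$)
$n{\left(T,-3 \right)} \left(127 + g{\left(12 \right)}\right) = 1 \left(127 + \frac{i + 12}{27 \cdot 12}\right) = 1 \left(127 + \frac{1}{27} \cdot \frac{1}{12} \left(12 + i\right)\right) = 1 \left(127 + \left(\frac{1}{27} + \frac{i}{324}\right)\right) = 1 \left(\frac{3430}{27} + \frac{i}{324}\right) = \frac{3430}{27} + \frac{i}{324}$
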